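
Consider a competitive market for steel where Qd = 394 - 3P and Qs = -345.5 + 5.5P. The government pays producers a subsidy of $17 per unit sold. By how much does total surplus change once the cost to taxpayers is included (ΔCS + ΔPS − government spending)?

Net change in total surplus = -$280.5

Pre-subsidy: 394 - 3P = -345.5 + 5.5P gives P* = 87, Q* = 133.
With the subsidy, sellers receive Ps = Pb + 17 for each unit, where Pb is the price buyers pay.
Supply in terms of Pb becomes Qs = -345.5 + 5.5(Pb + 17) = -252 + 5.5Pb. Setting this equal to demand: 394 - 3Pb = -252 + 5.5Pb, so Pb = 76.
Sellers receive Ps = 76 + 17 = 93; Q' = 394 − 3·76 = 166.
ΔCS = ½(133 + 166)(87 − 76) = 1644.5; ΔPS = ½(133 + 166)(93 − 87) = 897.
Government spending = 17 × 166 = 2822.
Net change = 1644.5 + 897 − 2822 = -280.5. The loss equals the DWL triangle ½·17·33.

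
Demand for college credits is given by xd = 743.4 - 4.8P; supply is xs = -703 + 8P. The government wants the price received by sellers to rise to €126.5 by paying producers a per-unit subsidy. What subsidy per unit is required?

At a seller price of 126.5, quantity supplied is -703 + 8·126.5 = 309.
Buyers absorb 309 only when they pay Pb with 743.4 − 4.8·Pb = 309, i.e. Pb = 90.5.
s = Ps − Pb = 126.5 − 90.5 = 36.

Required subsidy s = €36 per unit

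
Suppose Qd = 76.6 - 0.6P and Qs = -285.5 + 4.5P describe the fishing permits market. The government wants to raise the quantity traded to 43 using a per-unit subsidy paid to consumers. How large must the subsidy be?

At Q = 43, invert demand for the buyer price: Pb = (76.6 − 43)/0.6 = 56; invert supply for the seller price: Ps = (43 − (-285.5))/4.5 = 73.
The subsidy must fill the gap: s = Ps − Pb = 73 − 56 = 17.

Required subsidy s = 17 per unit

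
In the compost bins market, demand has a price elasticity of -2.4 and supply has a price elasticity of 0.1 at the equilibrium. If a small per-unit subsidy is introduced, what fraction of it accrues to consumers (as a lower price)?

For a small subsidy around the equilibrium, the benefit split depends on the relative slopes, which at a point are proportional to the elasticities.
Buyer share = εs/(εs + |εd|) = 0.1/(0.1 + 2.4) = 0.04; seller share = |εd|/(εs + |εd|) = 0.96.

Consumer share = 0.04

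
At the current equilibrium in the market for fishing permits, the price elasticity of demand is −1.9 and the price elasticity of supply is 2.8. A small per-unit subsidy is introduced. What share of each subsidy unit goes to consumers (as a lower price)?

Consumer share = 28/47

For a small subsidy around the equilibrium, the benefit split depends on the relative slopes, which at a point are proportional to the elasticities.
Buyer share = εs/(εs + |εd|) = 2.8/(2.8 + 1.9) = 28/47; seller share = |εd|/(εs + |εd|) = 19/47.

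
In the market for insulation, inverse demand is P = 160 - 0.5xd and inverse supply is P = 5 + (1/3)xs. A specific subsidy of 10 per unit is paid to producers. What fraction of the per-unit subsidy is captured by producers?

Pre-subsidy: 160 - 0.5x = 5 + (1/3)x gives x* = 186 and P* = 67.
With the subsidy, sellers receive Ps = Pb + 10 for each unit, where Pb is the price buyers pay.
On the curves, Pb = 160 - 0.5x and Ps = 5 + (1/3)x; the wedge Ps − Pb = 10 gives 5 + (1/3)x − (160 - 0.5x) = 10, so x' = 198.
Then Pb = 160 − 0.5·198 = 61 and Ps = 5 + (1/3)·198 = 71.
Buyers' price falls by P* − Pb = 67 − 61 = 6; sellers' price rises by Ps − P* = 71 − 67 = 4.
So producers capture 4/10 = 0.4 of each unit of subsidy.

Producer share = 0.4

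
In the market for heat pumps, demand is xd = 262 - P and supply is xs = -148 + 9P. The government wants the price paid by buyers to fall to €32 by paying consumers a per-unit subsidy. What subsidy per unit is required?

Required subsidy s = €10 per unit

At a buyer price of 32, quantity demanded is 262 − 1·32 = 230.
Sellers supply 230 only when they receive Ps with -148 + 9·Ps = 230, i.e. Ps = 42.
s = Ps − Pb = 42 − 32 = 10.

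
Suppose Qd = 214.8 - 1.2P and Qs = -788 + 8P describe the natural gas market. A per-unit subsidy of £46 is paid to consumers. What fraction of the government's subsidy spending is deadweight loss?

DWL / government spending = 2/11

Pre-subsidy: 214.8 - 1.2P = -788 + 8P gives P* = 109, Q* = 84.
With the rebate, buyers effectively pay Pb = Ps − 46, where Ps is the price sellers receive.
Demand in terms of Ps becomes Qd = 214.8 − 1.2(Ps − 46) = 270 - 1.2Ps. Setting this equal to supply: 270 - 1.2Ps = -788 + 8Ps, so Ps = 115.
Buyers pay Pb = 115 − 46 = 69; Q' = -788 + 8·115 = 132.
ΔCS = ½(84 + 132)(109 − 69) = 4320; ΔPS = ½(84 + 132)(115 − 109) = 648.
Government spending = 46 × 132 = 6072.
DWL = ½ × 46 × (132 − 84) = 1104; fraction = 1104 / 6072 = 2/11.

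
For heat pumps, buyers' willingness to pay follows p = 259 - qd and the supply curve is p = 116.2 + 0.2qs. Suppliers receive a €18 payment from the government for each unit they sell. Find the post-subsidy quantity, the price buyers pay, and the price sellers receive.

q' = 134; buyers pay €125; sellers receive €143

Pre-subsidy: 259 - q = 116.2 + 0.2q gives q* = 119 and p* = 140.
With the subsidy, sellers receive ps = pb + 18 for each unit, where pb is the price buyers pay.
On the curves, pb = 259 - q and ps = 116.2 + 0.2q; the wedge ps − pb = 18 gives 116.2 + 0.2q − (259 - q) = 18, so q' = 134.
Then pb = 259 − 1·134 = 125 and ps = 116.2 + 0.2·134 = 143.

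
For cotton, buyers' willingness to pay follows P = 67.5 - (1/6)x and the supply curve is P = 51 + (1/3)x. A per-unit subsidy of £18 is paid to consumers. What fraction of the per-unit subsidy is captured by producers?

Pre-subsidy: 67.5 - (1/6)x = 51 + (1/3)x gives x* = 33 and P* = 62.
With the rebate, buyers effectively pay Pb = Ps − 18, where Ps is the price sellers receive.
On the curves, Pb = 67.5 - (1/6)x and Ps = 51 + (1/3)x; the wedge Ps − Pb = 18 gives 51 + (1/3)x − (67.5 - (1/6)x) = 18, so x' = 69.
Then Pb = 67.5 − (1/6)·69 = 56 and Ps = 51 + (1/3)·69 = 74.
Buyers' price falls by P* − Pb = 62 − 56 = 6; sellers' price rises by Ps − P* = 74 − 62 = 12.
So producers capture 12/18 = 2/3 of each unit of subsidy.

Producer share = 2/3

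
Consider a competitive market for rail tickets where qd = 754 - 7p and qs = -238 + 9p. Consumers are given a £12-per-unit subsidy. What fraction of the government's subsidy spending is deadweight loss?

DWL / government spending = 189/2938

Pre-subsidy: 754 - 7p = -238 + 9p gives p* = 62, q* = 320.
With the rebate, buyers effectively pay pb = ps − 12, where ps is the price sellers receive.
Demand in terms of ps becomes qd = 754 − 7(ps − 12) = 838 - 7ps. Setting this equal to supply: 838 - 7ps = -238 + 9ps, so ps = 67.25.
Buyers pay pb = 67.25 − 12 = 55.25; q' = -238 + 9·67.25 = 367.25.
ΔCS = ½(320 + 367.25)(62 − 55.25) = 2319.46875; ΔPS = ½(320 + 367.25)(67.25 − 62) = 1804.03125.
Government spending = 12 × 367.25 = 4407.
DWL = ½ × 12 × (367.25 − 320) = 283.5; fraction = 283.5 / 4407 = 189/2938.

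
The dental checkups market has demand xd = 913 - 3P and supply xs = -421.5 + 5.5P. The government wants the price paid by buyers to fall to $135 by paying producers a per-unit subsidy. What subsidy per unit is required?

At a buyer price of 135, quantity demanded is 913 − 3·135 = 508.
Sellers supply 508 only when they receive Ps with -421.5 + 5.5·Ps = 508, i.e. Ps = 169.
s = Ps − Pb = 169 − 135 = 34.

Required subsidy s = $34 per unit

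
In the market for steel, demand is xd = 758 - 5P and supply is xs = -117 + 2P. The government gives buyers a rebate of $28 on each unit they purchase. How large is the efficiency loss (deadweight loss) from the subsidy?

Pre-subsidy: 758 - 5P = -117 + 2P gives P* = 125, x* = 133.
With the rebate, buyers effectively pay Pb = Ps − 28, where Ps is the price sellers receive.
Demand in terms of Ps becomes xd = 758 − 5(Ps − 28) = 898 - 5Ps. Setting this equal to supply: 898 - 5Ps = -117 + 2Ps, so Ps = 145.
Buyers pay Pb = 145 − 28 = 117; x' = -117 + 2·145 = 173.
The subsidy expands output by 173 − 133 = 40 past the efficient level; on those units the gap between marginal cost and willingness to pay runs from 0 up to 28.
DWL = ½ × 28 × 40 = 560.

Deadweight loss = $560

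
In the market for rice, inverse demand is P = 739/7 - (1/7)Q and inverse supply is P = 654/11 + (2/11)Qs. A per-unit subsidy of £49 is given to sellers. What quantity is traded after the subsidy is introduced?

Pre-subsidy: 739/7 - (1/7)Q = 654/11 + (2/11)Q gives Q* = 142.04 and P* = 85.28.
With the subsidy, sellers receive Ps = Pb + 49 for each unit, where Pb is the price buyers pay.
On the curves, Pb = 739/7 - (1/7)Q and Ps = 654/11 + (2/11)Q; the wedge Ps − Pb = 49 gives 654/11 + (2/11)Q − (739/7 - (1/7)Q) = 49, so Q' = 292.96.
Then Pb = 739/7 − (1/7)·292.96 = 63.72 and Ps = 654/11 + (2/11)·292.96 = 112.72.

Q' = 292.96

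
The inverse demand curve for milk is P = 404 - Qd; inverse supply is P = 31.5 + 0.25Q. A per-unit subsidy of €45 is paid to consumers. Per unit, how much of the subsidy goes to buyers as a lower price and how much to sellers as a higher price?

Pre-subsidy: 404 - Q = 31.5 + 0.25Q gives Q* = 298 and P* = 106.
With the rebate, buyers effectively pay Pb = Ps − 45, where Ps is the price sellers receive.
On the curves, Pb = 404 - Q and Ps = 31.5 + 0.25Q; the wedge Ps − Pb = 45 gives 31.5 + 0.25Q − (404 - Q) = 45, so Q' = 334.
Then Pb = 404 − 1·334 = 70 and Ps = 31.5 + 0.25·334 = 115.
Buyers' price falls by P* − Pb = 106 − 70 = 36; sellers' price rises by Ps − P* = 115 − 106 = 9.

Buyers gain €36 per unit; sellers gain €9 per unit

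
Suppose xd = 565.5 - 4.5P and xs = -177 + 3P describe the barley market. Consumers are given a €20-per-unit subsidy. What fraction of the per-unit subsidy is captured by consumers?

Consumer share = 0.4

Pre-subsidy: 565.5 - 4.5P = -177 + 3P gives P* = 99, x* = 120.
With the rebate, buyers effectively pay Pb = Ps − 20, where Ps is the price sellers receive.
Demand in terms of Ps becomes xd = 565.5 − 4.5(Ps − 20) = 655.5 - 4.5Ps. Setting this equal to supply: 655.5 - 4.5Ps = -177 + 3Ps, so Ps = 111.
Buyers pay Pb = 111 − 20 = 91; x' = -177 + 3·111 = 156.
Buyers' price falls by P* − Pb = 99 − 91 = 8; sellers' price rises by Ps − P* = 111 − 99 = 12.
So consumers capture 8/20 = 0.4 of each unit of subsidy.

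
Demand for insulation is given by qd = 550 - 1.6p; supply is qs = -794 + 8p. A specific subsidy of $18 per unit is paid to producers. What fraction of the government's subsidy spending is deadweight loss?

DWL / government spending = 6/175

Pre-subsidy: 550 - 1.6p = -794 + 8p gives p* = 140, q* = 326.
With the subsidy, sellers receive ps = pb + 18 for each unit, where pb is the price buyers pay.
Supply in terms of pb becomes qs = -794 + 8(pb + 18) = -650 + 8pb. Setting this equal to demand: 550 - 1.6pb = -650 + 8pb, so pb = 125.
Sellers receive ps = 125 + 18 = 143; q' = 550 − 1.6·125 = 350.
ΔCS = ½(326 + 350)(140 − 125) = 5070; ΔPS = ½(326 + 350)(143 − 140) = 1014.
Government spending = 18 × 350 = 6300.
DWL = ½ × 18 × (350 − 326) = 216; fraction = 216 / 6300 = 6/175.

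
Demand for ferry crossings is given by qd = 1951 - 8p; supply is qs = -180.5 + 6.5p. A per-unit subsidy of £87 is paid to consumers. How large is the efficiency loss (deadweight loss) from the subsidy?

Deadweight loss = £13572

Pre-subsidy: 1951 - 8p = -180.5 + 6.5p gives p* = 147, q* = 775.
With the rebate, buyers effectively pay pb = ps − 87, where ps is the price sellers receive.
Demand in terms of ps becomes qd = 1951 − 8(ps − 87) = 2647 - 8ps. Setting this equal to supply: 2647 - 8ps = -180.5 + 6.5ps, so ps = 195.
Buyers pay pb = 195 − 87 = 108; q' = -180.5 + 6.5·195 = 1087.
The subsidy expands output by 1087 − 775 = 312 past the efficient level; on those units the gap between marginal cost and willingness to pay runs from 0 up to 87.
DWL = ½ × 87 × 312 = 13572.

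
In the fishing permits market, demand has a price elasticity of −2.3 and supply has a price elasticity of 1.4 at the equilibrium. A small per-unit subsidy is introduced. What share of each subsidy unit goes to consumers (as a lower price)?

For a small subsidy around the equilibrium, the benefit split depends on the relative slopes, which at a point are proportional to the elasticities.
Buyer share = εs/(εs + |εd|) = 1.4/(1.4 + 2.3) = 14/37; seller share = |εd|/(εs + |εd|) = 23/37.

Consumer share = 14/37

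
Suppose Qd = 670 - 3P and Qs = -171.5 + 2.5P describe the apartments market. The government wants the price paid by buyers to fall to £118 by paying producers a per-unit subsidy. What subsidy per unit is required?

Required subsidy s = £77 per unit

At a buyer price of 118, quantity demanded is 670 − 3·118 = 316.
Sellers supply 316 only when they receive Ps with -171.5 + 2.5·Ps = 316, i.e. Ps = 195.
s = Ps − Pb = 195 − 118 = 77.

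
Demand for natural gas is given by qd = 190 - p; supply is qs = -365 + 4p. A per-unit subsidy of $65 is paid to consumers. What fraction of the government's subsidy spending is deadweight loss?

Pre-subsidy: 190 - p = -365 + 4p gives p* = 111, q* = 79.
With the rebate, buyers effectively pay pb = ps − 65, where ps is the price sellers receive.
Demand in terms of ps becomes qd = 190 − 1(ps − 65) = 255 - ps. Setting this equal to supply: 255 - ps = -365 + 4ps, so ps = 124.
Buyers pay pb = 124 − 65 = 59; q' = -365 + 4·124 = 131.
ΔCS = ½(79 + 131)(111 − 59) = 5460; ΔPS = ½(79 + 131)(124 − 111) = 1365.
Government spending = 65 × 131 = 8515.
DWL = ½ × 65 × (131 − 79) = 1690; fraction = 1690 / 8515 = 26/131.

DWL / government spending = 26/131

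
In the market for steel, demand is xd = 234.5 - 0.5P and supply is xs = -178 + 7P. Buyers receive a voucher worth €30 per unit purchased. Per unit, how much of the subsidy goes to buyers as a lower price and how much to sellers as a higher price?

Buyers gain €28 per unit; sellers gain €2 per unit

Pre-subsidy: 234.5 - 0.5P = -178 + 7P gives P* = 55, x* = 207.
With the rebate, buyers effectively pay Pb = Ps − 30, where Ps is the price sellers receive.
Demand in terms of Ps becomes xd = 234.5 − 0.5(Ps − 30) = 249.5 - 0.5Ps. Setting this equal to supply: 249.5 - 0.5Ps = -178 + 7Ps, so Ps = 57.
Buyers pay Pb = 57 − 30 = 27; x' = -178 + 7·57 = 221.
Buyers' price falls by P* − Pb = 55 − 27 = 28; sellers' price rises by Ps − P* = 57 − 55 = 2.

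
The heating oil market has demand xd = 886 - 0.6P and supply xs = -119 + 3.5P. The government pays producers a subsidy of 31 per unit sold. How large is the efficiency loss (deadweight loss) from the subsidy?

Deadweight loss = 20181/82

Pre-subsidy: 886 - 0.6P = -119 + 3.5P gives P* = 10050/41, x* = 30296/41.
With the subsidy, sellers receive Ps = Pb + 31 for each unit, where Pb is the price buyers pay.
Supply in terms of Pb becomes xs = -119 + 3.5(Pb + 31) = -10.5 + 3.5Pb. Setting this equal to demand: 886 - 0.6Pb = -10.5 + 3.5Pb, so Pb = 8965/41.
Sellers receive Ps = 8965/41 + 31 = 10236/41; x' = 886 − 0.6·(8965/41) = 30947/41.
The subsidy expands output by 30947/41 − 30296/41 = 651/41 past the efficient level; on those units the gap between marginal cost and willingness to pay runs from 0 up to 31.
DWL = ½ × 31 × 651/41 = 20181/82.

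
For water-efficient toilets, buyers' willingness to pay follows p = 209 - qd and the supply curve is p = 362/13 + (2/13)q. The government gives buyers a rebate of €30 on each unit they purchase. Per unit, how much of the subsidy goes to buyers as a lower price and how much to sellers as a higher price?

Buyers gain €26 per unit; sellers gain €4 per unit

Pre-subsidy: 209 - q = 362/13 + (2/13)q gives q* = 157 and p* = 52.
With the rebate, buyers effectively pay pb = ps − 30, where ps is the price sellers receive.
On the curves, pb = 209 - q and ps = 362/13 + (2/13)q; the wedge ps − pb = 30 gives 362/13 + (2/13)q − (209 - q) = 30, so q' = 183.
Then pb = 209 − 1·183 = 26 and ps = 362/13 + (2/13)·183 = 56.
Buyers' price falls by p* − pb = 52 − 26 = 26; sellers' price rises by ps − p* = 56 − 52 = 4.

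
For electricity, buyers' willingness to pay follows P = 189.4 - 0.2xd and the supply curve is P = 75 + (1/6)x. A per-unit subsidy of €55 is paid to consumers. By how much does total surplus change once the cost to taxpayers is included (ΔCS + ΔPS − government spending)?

Pre-subsidy: 189.4 - 0.2x = 75 + (1/6)x gives x* = 312 and P* = 127.
With the rebate, buyers effectively pay Pb = Ps − 55, where Ps is the price sellers receive.
On the curves, Pb = 189.4 - 0.2x and Ps = 75 + (1/6)x; the wedge Ps − Pb = 55 gives 75 + (1/6)x − (189.4 - 0.2x) = 55, so x' = 462.
Then Pb = 189.4 − 0.2·462 = 97 and Ps = 75 + (1/6)·462 = 152.
ΔCS = ½(312 + 462)(127 − 97) = 11610; ΔPS = ½(312 + 462)(152 − 127) = 9675.
Government spending = 55 × 462 = 25410.
Net change = 11610 + 9675 − 25410 = -4125. The loss equals the DWL triangle ½·55·150.

Net change in total surplus = -€4125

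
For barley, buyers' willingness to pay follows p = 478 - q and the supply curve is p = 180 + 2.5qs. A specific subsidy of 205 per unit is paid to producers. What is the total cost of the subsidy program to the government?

Pre-subsidy: 478 - q = 180 + 2.5q gives q* = 596/7 and p* = 2750/7.
With the subsidy, sellers receive ps = pb + 205 for each unit, where pb is the price buyers pay.
On the curves, pb = 478 - q and ps = 180 + 2.5q; the wedge ps − pb = 205 gives 180 + 2.5q − (478 - q) = 205, so q' = 1006/7.
Then pb = 478 − 1·(1006/7) = 2340/7 and ps = 180 + 2.5·(1006/7) = 3775/7.
Government outlay = subsidy × quantity = 205 × 1006/7 = 206230/7.

Government cost = 206230/7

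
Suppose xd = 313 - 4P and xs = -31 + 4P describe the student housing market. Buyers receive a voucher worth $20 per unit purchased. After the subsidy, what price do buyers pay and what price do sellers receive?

Buyers pay $33; sellers receive $53

Pre-subsidy: 313 - 4P = -31 + 4P gives P* = 43, x* = 141.
With the rebate, buyers effectively pay Pb = Ps − 20, where Ps is the price sellers receive.
Demand in terms of Ps becomes xd = 313 − 4(Ps − 20) = 393 - 4Ps. Setting this equal to supply: 393 - 4Ps = -31 + 4Ps, so Ps = 53.
Buyers pay Pb = 53 − 20 = 33; x' = -31 + 4·53 = 181.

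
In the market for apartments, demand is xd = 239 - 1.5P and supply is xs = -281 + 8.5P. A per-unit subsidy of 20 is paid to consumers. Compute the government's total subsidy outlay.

Pre-subsidy: 239 - 1.5P = -281 + 8.5P gives P* = 52, x* = 161.
With the rebate, buyers effectively pay Pb = Ps − 20, where Ps is the price sellers receive.
Demand in terms of Ps becomes xd = 239 − 1.5(Ps − 20) = 269 - 1.5Ps. Setting this equal to supply: 269 - 1.5Ps = -281 + 8.5Ps, so Ps = 55.
Buyers pay Pb = 55 − 20 = 35; x' = -281 + 8.5·55 = 186.5.
Government outlay = subsidy × quantity = 20 × 186.5 = 3730.

Government cost = 3730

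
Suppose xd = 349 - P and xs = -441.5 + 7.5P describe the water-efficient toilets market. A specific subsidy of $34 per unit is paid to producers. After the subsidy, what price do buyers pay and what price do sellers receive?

Buyers pay $63; sellers receive $97

Pre-subsidy: 349 - P = -441.5 + 7.5P gives P* = 93, x* = 256.
With the subsidy, sellers receive Ps = Pb + 34 for each unit, where Pb is the price buyers pay.
Supply in terms of Pb becomes xs = -441.5 + 7.5(Pb + 34) = -186.5 + 7.5Pb. Setting this equal to demand: 349 - Pb = -186.5 + 7.5Pb, so Pb = 63.
Sellers receive Ps = 63 + 34 = 97; x' = 349 − 1·63 = 286.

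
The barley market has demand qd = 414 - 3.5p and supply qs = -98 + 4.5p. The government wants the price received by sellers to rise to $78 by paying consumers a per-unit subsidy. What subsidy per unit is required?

At a seller price of 78, quantity supplied is -98 + 4.5·78 = 253.
Buyers absorb 253 only when they pay pb with 414 − 3.5·pb = 253, i.e. pb = 46.
s = ps − pb = 78 − 46 = 32.

Required subsidy s = $32 per unit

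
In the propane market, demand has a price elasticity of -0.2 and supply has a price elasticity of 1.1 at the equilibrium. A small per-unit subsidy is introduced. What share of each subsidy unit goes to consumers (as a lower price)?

For a small subsidy around the equilibrium, the benefit split depends on the relative slopes, which at a point are proportional to the elasticities.
Buyer share = εs/(εs + |εd|) = 1.1/(1.1 + 0.2) = 11/13; seller share = |εd|/(εs + |εd|) = 2/13.

Consumer share = 11/13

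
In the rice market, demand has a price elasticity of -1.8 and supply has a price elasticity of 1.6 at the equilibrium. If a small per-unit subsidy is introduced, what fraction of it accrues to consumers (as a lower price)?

Consumer share = 8/17

For a small subsidy around the equilibrium, the benefit split depends on the relative slopes, which at a point are proportional to the elasticities.
Buyer share = εs/(εs + |εd|) = 1.6/(1.6 + 1.8) = 8/17; seller share = |εd|/(εs + |εd|) = 9/17.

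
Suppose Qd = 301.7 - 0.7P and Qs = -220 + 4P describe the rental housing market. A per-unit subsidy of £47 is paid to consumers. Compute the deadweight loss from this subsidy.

Pre-subsidy: 301.7 - 0.7P = -220 + 4P gives P* = 111, Q* = 224.
With the rebate, buyers effectively pay Pb = Ps − 47, where Ps is the price sellers receive.
Demand in terms of Ps becomes Qd = 301.7 − 0.7(Ps − 47) = 334.6 - 0.7Ps. Setting this equal to supply: 334.6 - 0.7Ps = -220 + 4Ps, so Ps = 118.
Buyers pay Pb = 118 − 47 = 71; Q' = -220 + 4·118 = 252.
The subsidy expands output by 252 − 224 = 28 past the efficient level; on those units the gap between marginal cost and willingness to pay runs from 0 up to 47.
DWL = ½ × 47 × 28 = 658.

Deadweight loss = £658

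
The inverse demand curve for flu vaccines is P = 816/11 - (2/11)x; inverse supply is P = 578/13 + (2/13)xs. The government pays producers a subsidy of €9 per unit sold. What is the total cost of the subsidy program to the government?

Government cost = €1038.1875

Pre-subsidy: 816/11 - (2/11)x = 578/13 + (2/13)x gives x* = 2125/24 and P* = 697/12.
With the subsidy, sellers receive Ps = Pb + 9 for each unit, where Pb is the price buyers pay.
On the curves, Pb = 816/11 - (2/11)x and Ps = 578/13 + (2/13)x; the wedge Ps − Pb = 9 gives 578/13 + (2/13)x − (816/11 - (2/11)x) = 9, so x' = 5537/48.
Then Pb = 816/11 − (2/11)·(5537/48) = 1277/24 and Ps = 578/13 + (2/13)·(5537/48) = 1493/24.
Government outlay = subsidy × quantity = 9 × 5537/48 = 1038.1875.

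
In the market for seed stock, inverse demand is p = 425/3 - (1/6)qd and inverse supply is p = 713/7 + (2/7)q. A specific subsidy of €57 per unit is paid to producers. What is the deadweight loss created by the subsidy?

Pre-subsidy: 425/3 - (1/6)q = 713/7 + (2/7)q gives q* = 88 and p* = 127.
With the subsidy, sellers receive ps = pb + 57 for each unit, where pb is the price buyers pay.
On the curves, pb = 425/3 - (1/6)q and ps = 713/7 + (2/7)q; the wedge ps − pb = 57 gives 713/7 + (2/7)q − (425/3 - (1/6)q) = 57, so q' = 214.
Then pb = 425/3 − (1/6)·214 = 106 and ps = 713/7 + (2/7)·214 = 163.
The subsidy expands output by 214 − 88 = 126 past the efficient level; on those units the gap between marginal cost and willingness to pay runs from 0 up to 57.
DWL = ½ × 57 × 126 = 3591.

Deadweight loss = €3591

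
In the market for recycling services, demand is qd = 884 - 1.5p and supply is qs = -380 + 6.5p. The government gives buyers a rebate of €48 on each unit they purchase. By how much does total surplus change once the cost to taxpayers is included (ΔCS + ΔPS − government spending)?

Pre-subsidy: 884 - 1.5p = -380 + 6.5p gives p* = 158, q* = 647.
With the rebate, buyers effectively pay pb = ps − 48, where ps is the price sellers receive.
Demand in terms of ps becomes qd = 884 − 1.5(ps − 48) = 956 - 1.5ps. Setting this equal to supply: 956 - 1.5ps = -380 + 6.5ps, so ps = 167.
Buyers pay pb = 167 − 48 = 119; q' = -380 + 6.5·167 = 705.5.
ΔCS = ½(647 + 705.5)(158 − 119) = 26373.75; ΔPS = ½(647 + 705.5)(167 − 158) = 6086.25.
Government spending = 48 × 705.5 = 33864.
Net change = 26373.75 + 6086.25 − 33864 = -1404. The loss equals the DWL triangle ½·48·58.5.

Net change in total surplus = -€1404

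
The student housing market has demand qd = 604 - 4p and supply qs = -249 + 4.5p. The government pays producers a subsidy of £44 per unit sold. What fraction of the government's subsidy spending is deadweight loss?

Pre-subsidy: 604 - 4p = -249 + 4.5p gives p* = 1706/17, q* = 3444/17.
With the subsidy, sellers receive ps = pb + 44 for each unit, where pb is the price buyers pay.
Supply in terms of pb becomes qs = -249 + 4.5(pb + 44) = -51 + 4.5pb. Setting this equal to demand: 604 - 4pb = -51 + 4.5pb, so pb = 1310/17.
Sellers receive ps = 1310/17 + 44 = 2058/17; q' = 604 − 4·(1310/17) = 5028/17.
ΔCS = ½(3444/17 + 5028/17)(1706/17 − 1310/17) = 1677456/289; ΔPS = ½(3444/17 + 5028/17)(2058/17 − 1706/17) = 1491072/289.
Government spending = 44 × 5028/17 = 221232/17.
DWL = ½ × 44 × (5028/17 − 3444/17) = 34848/17; fraction = (34848/17) / (221232/17) = 66/419.

DWL / government spending = 66/419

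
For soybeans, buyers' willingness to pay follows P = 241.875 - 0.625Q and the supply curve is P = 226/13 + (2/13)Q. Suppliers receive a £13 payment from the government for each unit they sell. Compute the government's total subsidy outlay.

Pre-subsidy: 241.875 - 0.625Q = 226/13 + (2/13)Q gives Q* = 23347/81 and P* = 5000/81.
With the subsidy, sellers receive Ps = Pb + 13 for each unit, where Pb is the price buyers pay.
On the curves, Pb = 241.875 - 0.625Q and Ps = 226/13 + (2/13)Q; the wedge Ps − Pb = 13 gives 226/13 + (2/13)Q − (241.875 - 0.625Q) = 13, so Q' = 8233/27.
Then Pb = 241.875 − 0.625·(8233/27) = 1385/27 and Ps = 226/13 + (2/13)·(8233/27) = 1736/27.
Government outlay = subsidy × quantity = 13 × 8233/27 = 107029/27.

Government cost = 107029/27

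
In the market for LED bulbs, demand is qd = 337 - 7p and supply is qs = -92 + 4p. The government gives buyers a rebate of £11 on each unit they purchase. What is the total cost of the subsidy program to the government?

Pre-subsidy: 337 - 7p = -92 + 4p gives p* = 39, q* = 64.
With the rebate, buyers effectively pay pb = ps − 11, where ps is the price sellers receive.
Demand in terms of ps becomes qd = 337 − 7(ps − 11) = 414 - 7ps. Setting this equal to supply: 414 - 7ps = -92 + 4ps, so ps = 46.
Buyers pay pb = 46 − 11 = 35; q' = -92 + 4·46 = 92.
Government outlay = subsidy × quantity = 11 × 92 = 1012.

Government cost = £1012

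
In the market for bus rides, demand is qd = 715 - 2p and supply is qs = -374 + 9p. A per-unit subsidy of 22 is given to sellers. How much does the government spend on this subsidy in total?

Pre-subsidy: 715 - 2p = -374 + 9p gives p* = 99, q* = 517.
With the subsidy, sellers receive ps = pb + 22 for each unit, where pb is the price buyers pay.
Supply in terms of pb becomes qs = -374 + 9(pb + 22) = -176 + 9pb. Setting this equal to demand: 715 - 2pb = -176 + 9pb, so pb = 81.
Sellers receive ps = 81 + 22 = 103; q' = 715 − 2·81 = 553.
Government outlay = subsidy × quantity = 22 × 553 = 12166.

Government cost = 12166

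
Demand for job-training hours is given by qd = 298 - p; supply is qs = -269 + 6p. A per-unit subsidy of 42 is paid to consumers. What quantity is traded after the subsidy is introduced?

Pre-subsidy: 298 - p = -269 + 6p gives p* = 81, q* = 217.
With the rebate, buyers effectively pay pb = ps − 42, where ps is the price sellers receive.
Demand in terms of ps becomes qd = 298 − 1(ps − 42) = 340 - ps. Setting this equal to supply: 340 - ps = -269 + 6ps, so ps = 87.
Buyers pay pb = 87 − 42 = 45; q' = -269 + 6·87 = 253.

q' = 253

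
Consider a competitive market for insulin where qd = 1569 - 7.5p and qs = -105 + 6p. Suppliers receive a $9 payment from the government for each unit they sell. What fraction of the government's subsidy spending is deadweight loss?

Pre-subsidy: 1569 - 7.5p = -105 + 6p gives p* = 124, q* = 639.
With the subsidy, sellers receive ps = pb + 9 for each unit, where pb is the price buyers pay.
Supply in terms of pb becomes qs = -105 + 6(pb + 9) = -51 + 6pb. Setting this equal to demand: 1569 - 7.5pb = -51 + 6pb, so pb = 120.
Sellers receive ps = 120 + 9 = 129; q' = 1569 − 7.5·120 = 669.
ΔCS = ½(639 + 669)(124 − 120) = 2616; ΔPS = ½(639 + 669)(129 − 124) = 3270.
Government spending = 9 × 669 = 6021.
DWL = ½ × 9 × (669 − 639) = 135; fraction = 135 / 6021 = 5/223.

DWL / government spending = 5/223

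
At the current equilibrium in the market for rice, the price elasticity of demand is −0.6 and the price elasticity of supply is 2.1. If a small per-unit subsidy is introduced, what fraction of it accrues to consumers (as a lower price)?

Consumer share = 7/9

For a small subsidy around the equilibrium, the benefit split depends on the relative slopes, which at a point are proportional to the elasticities.
Buyer share = εs/(εs + |εd|) = 2.1/(2.1 + 0.6) = 7/9; seller share = |εd|/(εs + |εd|) = 2/9.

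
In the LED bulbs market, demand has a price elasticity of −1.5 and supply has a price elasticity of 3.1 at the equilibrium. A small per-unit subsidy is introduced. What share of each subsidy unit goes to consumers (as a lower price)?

Consumer share = 31/46

For a small subsidy around the equilibrium, the benefit split depends on the relative slopes, which at a point are proportional to the elasticities.
Buyer share = εs/(εs + |εd|) = 3.1/(3.1 + 1.5) = 31/46; seller share = |εd|/(εs + |εd|) = 15/46.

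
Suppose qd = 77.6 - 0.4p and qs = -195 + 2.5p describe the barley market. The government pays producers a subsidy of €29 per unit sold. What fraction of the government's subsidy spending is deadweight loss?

DWL / government spending = 0.1

Pre-subsidy: 77.6 - 0.4p = -195 + 2.5p gives p* = 94, q* = 40.
With the subsidy, sellers receive ps = pb + 29 for each unit, where pb is the price buyers pay.
Supply in terms of pb becomes qs = -195 + 2.5(pb + 29) = -122.5 + 2.5pb. Setting this equal to demand: 77.6 - 0.4pb = -122.5 + 2.5pb, so pb = 69.
Sellers receive ps = 69 + 29 = 98; q' = 77.6 − 0.4·69 = 50.
ΔCS = ½(40 + 50)(94 − 69) = 1125; ΔPS = ½(40 + 50)(98 − 94) = 180.
Government spending = 29 × 50 = 1450.
DWL = ½ × 29 × (50 − 40) = 145; fraction = 145 / 1450 = 0.1.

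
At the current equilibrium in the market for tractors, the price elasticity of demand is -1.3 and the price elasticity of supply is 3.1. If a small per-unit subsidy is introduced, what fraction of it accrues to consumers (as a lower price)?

For a small subsidy around the equilibrium, the benefit split depends on the relative slopes, which at a point are proportional to the elasticities.
Buyer share = εs/(εs + |εd|) = 3.1/(3.1 + 1.3) = 31/44; seller share = |εd|/(εs + |εd|) = 13/44.

Consumer share = 31/44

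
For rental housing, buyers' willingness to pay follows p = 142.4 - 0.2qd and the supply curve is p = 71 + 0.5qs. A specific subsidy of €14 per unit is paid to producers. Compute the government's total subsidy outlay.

Pre-subsidy: 142.4 - 0.2q = 71 + 0.5q gives q* = 102 and p* = 122.
With the subsidy, sellers receive ps = pb + 14 for each unit, where pb is the price buyers pay.
On the curves, pb = 142.4 - 0.2q and ps = 71 + 0.5q; the wedge ps − pb = 14 gives 71 + 0.5q − (142.4 - 0.2q) = 14, so q' = 122.
Then pb = 142.4 − 0.2·122 = 118 and ps = 71 + 0.5·122 = 132.
Government outlay = subsidy × quantity = 14 × 122 = 1708.

Government cost = €1708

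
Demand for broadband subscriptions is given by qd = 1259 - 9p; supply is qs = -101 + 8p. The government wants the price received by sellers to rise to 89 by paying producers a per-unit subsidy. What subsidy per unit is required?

Required subsidy s = 17 per unit

At a seller price of 89, quantity supplied is -101 + 8·89 = 611.
Buyers absorb 611 only when they pay pb with 1259 − 9·pb = 611, i.e. pb = 72.
s = ps − pb = 89 − 72 = 17.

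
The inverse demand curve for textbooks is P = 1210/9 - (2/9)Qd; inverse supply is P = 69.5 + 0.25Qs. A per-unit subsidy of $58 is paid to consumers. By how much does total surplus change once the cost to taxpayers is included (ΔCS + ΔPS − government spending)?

Pre-subsidy: 1210/9 - (2/9)Q = 69.5 + 0.25Q gives Q* = 2338/17 and P* = 1766/17.
With the rebate, buyers effectively pay Pb = Ps − 58, where Ps is the price sellers receive.
On the curves, Pb = 1210/9 - (2/9)Q and Ps = 69.5 + 0.25Q; the wedge Ps − Pb = 58 gives 69.5 + 0.25Q − (1210/9 - (2/9)Q) = 58, so Q' = 4426/17.
Then Pb = 1210/9 − (2/9)·(4426/17) = 1302/17 and Ps = 69.5 + 0.25·(4426/17) = 2288/17.
ΔCS = ½(2338/17 + 4426/17)(1766/17 − 1302/17) = 1569248/289; ΔPS = ½(2338/17 + 4426/17)(2288/17 − 1766/17) = 1765404/289.
Government spending = 58 × 4426/17 = 256708/17.
Net change = 1569248/289 + 1765404/289 − 256708/17 = -60552/17. The loss equals the DWL triangle ½·58·2088/17.

Net change in total surplus = -60552/17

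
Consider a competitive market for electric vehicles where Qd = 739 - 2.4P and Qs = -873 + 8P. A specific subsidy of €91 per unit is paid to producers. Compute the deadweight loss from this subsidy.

Deadweight loss = €7644

Pre-subsidy: 739 - 2.4P = -873 + 8P gives P* = 155, Q* = 367.
With the subsidy, sellers receive Ps = Pb + 91 for each unit, where Pb is the price buyers pay.
Supply in terms of Pb becomes Qs = -873 + 8(Pb + 91) = -145 + 8Pb. Setting this equal to demand: 739 - 2.4Pb = -145 + 8Pb, so Pb = 85.
Sellers receive Ps = 85 + 91 = 176; Q' = 739 − 2.4·85 = 535.
The subsidy expands output by 535 − 367 = 168 past the efficient level; on those units the gap between marginal cost and willingness to pay runs from 0 up to 91.
DWL = ½ × 91 × 168 = 7644.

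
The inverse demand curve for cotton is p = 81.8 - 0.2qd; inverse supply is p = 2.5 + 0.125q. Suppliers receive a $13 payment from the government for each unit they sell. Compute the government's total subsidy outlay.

Government cost = $3692

Pre-subsidy: 81.8 - 0.2q = 2.5 + 0.125q gives q* = 244 and p* = 33.
With the subsidy, sellers receive ps = pb + 13 for each unit, where pb is the price buyers pay.
On the curves, pb = 81.8 - 0.2q and ps = 2.5 + 0.125q; the wedge ps − pb = 13 gives 2.5 + 0.125q − (81.8 - 0.2q) = 13, so q' = 284.
Then pb = 81.8 − 0.2·284 = 25 and ps = 2.5 + 0.125·284 = 38.
Government outlay = subsidy × quantity = 13 × 284 = 3692.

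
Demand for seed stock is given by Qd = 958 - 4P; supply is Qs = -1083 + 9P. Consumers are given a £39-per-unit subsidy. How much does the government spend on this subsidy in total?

Pre-subsidy: 958 - 4P = -1083 + 9P gives P* = 157, Q* = 330.
With the rebate, buyers effectively pay Pb = Ps − 39, where Ps is the price sellers receive.
Demand in terms of Ps becomes Qd = 958 − 4(Ps − 39) = 1114 - 4Ps. Setting this equal to supply: 1114 - 4Ps = -1083 + 9Ps, so Ps = 169.
Buyers pay Pb = 169 − 39 = 130; Q' = -1083 + 9·169 = 438.
Government outlay = subsidy × quantity = 39 × 438 = 17082.

Government cost = £17082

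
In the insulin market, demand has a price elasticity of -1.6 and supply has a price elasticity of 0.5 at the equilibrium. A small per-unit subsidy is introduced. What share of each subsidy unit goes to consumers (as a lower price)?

Consumer share = 5/21

For a small subsidy around the equilibrium, the benefit split depends on the relative slopes, which at a point are proportional to the elasticities.
Buyer share = εs/(εs + |εd|) = 0.5/(0.5 + 1.6) = 5/21; seller share = |εd|/(εs + |εd|) = 16/21.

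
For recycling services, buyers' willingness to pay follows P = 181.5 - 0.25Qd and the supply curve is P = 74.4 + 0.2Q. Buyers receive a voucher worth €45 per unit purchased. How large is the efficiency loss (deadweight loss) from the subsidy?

Deadweight loss = €2250

Pre-subsidy: 181.5 - 0.25Q = 74.4 + 0.2Q gives Q* = 238 and P* = 122.
With the rebate, buyers effectively pay Pb = Ps − 45, where Ps is the price sellers receive.
On the curves, Pb = 181.5 - 0.25Q and Ps = 74.4 + 0.2Q; the wedge Ps − Pb = 45 gives 74.4 + 0.2Q − (181.5 - 0.25Q) = 45, so Q' = 338.
Then Pb = 181.5 − 0.25·338 = 97 and Ps = 74.4 + 0.2·338 = 142.
The subsidy expands output by 338 − 238 = 100 past the efficient level; on those units the gap between marginal cost and willingness to pay runs from 0 up to 45.
DWL = ½ × 45 × 100 = 2250.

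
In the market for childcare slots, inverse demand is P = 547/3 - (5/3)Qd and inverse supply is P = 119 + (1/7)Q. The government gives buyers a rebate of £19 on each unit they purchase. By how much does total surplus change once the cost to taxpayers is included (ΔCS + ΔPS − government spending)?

Pre-subsidy: 547/3 - (5/3)Q = 119 + (1/7)Q gives Q* = 35 and P* = 124.
With the rebate, buyers effectively pay Pb = Ps − 19, where Ps is the price sellers receive.
On the curves, Pb = 547/3 - (5/3)Q and Ps = 119 + (1/7)Q; the wedge Ps − Pb = 19 gives 119 + (1/7)Q − (547/3 - (5/3)Q) = 19, so Q' = 45.5.
Then Pb = 547/3 − (5/3)·45.5 = 106.5 and Ps = 119 + (1/7)·45.5 = 125.5.
ΔCS = ½(35 + 45.5)(124 − 106.5) = 704.375; ΔPS = ½(35 + 45.5)(125.5 − 124) = 60.375.
Government spending = 19 × 45.5 = 864.5.
Net change = 704.375 + 60.375 − 864.5 = -99.75. The loss equals the DWL triangle ½·19·10.5.

Net change in total surplus = -£99.75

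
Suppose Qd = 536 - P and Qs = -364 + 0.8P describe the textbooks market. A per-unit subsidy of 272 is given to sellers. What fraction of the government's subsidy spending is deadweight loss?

Pre-subsidy: 536 - P = -364 + 0.8P gives P* = 500, Q* = 36.
With the subsidy, sellers receive Ps = Pb + 272 for each unit, where Pb is the price buyers pay.
Supply in terms of Pb becomes Qs = -364 + 0.8(Pb + 272) = -146.4 + 0.8Pb. Setting this equal to demand: 536 - Pb = -146.4 + 0.8Pb, so Pb = 3412/9.
Sellers receive Ps = 3412/9 + 272 = 5860/9; Q' = 536 − 1·(3412/9) = 1412/9.
ΔCS = ½(36 + 1412/9)(500 − 3412/9) = 944384/81; ΔPS = ½(36 + 1412/9)(5860/9 − 500) = 1180480/81.
Government spending = 272 × 1412/9 = 384064/9.
DWL = ½ × 272 × (1412/9 − 36) = 147968/9; fraction = (147968/9) / (384064/9) = 136/353.

DWL / government spending = 136/353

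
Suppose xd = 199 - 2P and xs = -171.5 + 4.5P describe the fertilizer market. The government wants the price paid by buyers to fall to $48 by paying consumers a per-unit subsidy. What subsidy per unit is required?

Required subsidy s = $13 per unit

At a buyer price of 48, quantity demanded is 199 − 2·48 = 103.
Sellers supply 103 only when they receive Ps with -171.5 + 4.5·Ps = 103, i.e. Ps = 61.
s = Ps − Pb = 61 − 48 = 13.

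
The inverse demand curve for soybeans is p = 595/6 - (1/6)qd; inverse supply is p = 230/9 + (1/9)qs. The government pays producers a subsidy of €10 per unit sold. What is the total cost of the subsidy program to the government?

Government cost = €3010

Pre-subsidy: 595/6 - (1/6)q = 230/9 + (1/9)q gives q* = 265 and p* = 55.
With the subsidy, sellers receive ps = pb + 10 for each unit, where pb is the price buyers pay.
On the curves, pb = 595/6 - (1/6)q and ps = 230/9 + (1/9)q; the wedge ps − pb = 10 gives 230/9 + (1/9)q − (595/6 - (1/6)q) = 10, so q' = 301.
Then pb = 595/6 − (1/6)·301 = 49 and ps = 230/9 + (1/9)·301 = 59.
Government outlay = subsidy × quantity = 10 × 301 = 3010.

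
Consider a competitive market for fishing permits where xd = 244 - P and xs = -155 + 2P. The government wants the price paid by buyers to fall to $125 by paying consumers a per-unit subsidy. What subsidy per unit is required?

Required subsidy s = $12 per unit

At a buyer price of 125, quantity demanded is 244 − 1·125 = 119.
Sellers supply 119 only when they receive Ps with -155 + 2·Ps = 119, i.e. Ps = 137.
s = Ps − Pb = 137 − 125 = 12.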